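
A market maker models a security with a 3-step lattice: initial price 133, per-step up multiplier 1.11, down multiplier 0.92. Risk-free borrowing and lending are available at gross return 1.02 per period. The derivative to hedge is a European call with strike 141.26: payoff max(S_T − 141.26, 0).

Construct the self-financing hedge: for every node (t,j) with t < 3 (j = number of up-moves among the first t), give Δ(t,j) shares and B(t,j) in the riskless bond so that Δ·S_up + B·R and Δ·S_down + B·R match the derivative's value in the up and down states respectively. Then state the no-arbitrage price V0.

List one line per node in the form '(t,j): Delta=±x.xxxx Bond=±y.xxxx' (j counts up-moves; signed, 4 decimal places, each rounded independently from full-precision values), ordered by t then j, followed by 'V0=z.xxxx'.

Under the risk-neutral measure, an up-move has probability p* = (R−d)/(u−d) = 0.5263 and values discount at R = 1.02.
Terminal payoffs: V(3,0)=0.0000, V(3,1)=0.0000, V(3,2)=9.4998, V(3,3)=40.6349
  t=2,j=0: stock 112.5712 → up 124.9540 (V=0.0000), down 103.5655 (V=0.0000). Price 0.0000; hedge Δ=0.0000, bond B=0.0000.
  t=2,j=1: stock 135.8196 → up 150.7598 (V=9.4998), down 124.9540 (V=0.0000). Price 4.9018; hedge Δ=0.3681, bond B=-45.0969.
  t=2,j=2: stock 163.8693 → up 181.8949 (V=40.6349), down 150.7598 (V=9.4998). Price 25.3791; hedge Δ=1.0000, bond B=-138.4902.
  t=1,j=0: stock 122.3600 → up 135.8196 (V=4.9018), down 112.5712 (V=0.0000). Price 2.5293; hedge Δ=0.2108, bond B=-23.2698.
  t=1,j=1: stock 147.6300 → up 163.8693 (V=25.3791), down 135.8196 (V=4.9018). Price 15.3719; hedge Δ=0.7300, bond B=-92.4032.
  t=0,j=0: stock 133.0000 → up 147.6300 (V=15.3719), down 122.3600 (V=2.5293). Price 9.1065; hedge Δ=0.5082, bond B=-58.4861.
Each (Δ,B) replicates both successor values, so the strategy is self-financing and V0 is arbitrage-free.

(0,0): Delta=0.5082 Bond=-58.4861
(1,0): Delta=0.2108 Bond=-23.2698
(1,1): Delta=0.7300 Bond=-92.4032
(2,0): Delta=0.0000 Bond=0.0000
(2,1): Delta=0.3681 Bond=-45.0969
(2,2): Delta=1.0000 Bond=-138.4902
V0=9.1065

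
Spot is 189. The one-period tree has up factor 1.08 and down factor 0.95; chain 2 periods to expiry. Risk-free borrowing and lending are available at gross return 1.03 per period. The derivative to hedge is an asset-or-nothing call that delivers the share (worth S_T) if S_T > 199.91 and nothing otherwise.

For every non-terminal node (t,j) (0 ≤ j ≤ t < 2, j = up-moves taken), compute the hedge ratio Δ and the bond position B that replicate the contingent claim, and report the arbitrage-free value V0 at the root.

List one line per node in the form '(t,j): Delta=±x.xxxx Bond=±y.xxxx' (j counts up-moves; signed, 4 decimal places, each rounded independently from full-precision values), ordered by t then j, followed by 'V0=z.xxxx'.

(0,0): Delta=5.3606 Bond=-934.4622
(1,0): Delta=0.0000 Bond=0.0000
(1,1): Delta=8.3077 Bond=-1564.0562
V0=78.6916

Since d<R<u, set p* = (R−d)/(u−d) = 0.6154; price each node as the discounted p*-expectation of its children.
At expiry t=2: V(2,0)=0.0000, V(2,1)=0.0000, V(2,2)=220.4496
Node (1,0) S=179.5500: V=(p*·0.0000+(1−p*)·0.0000)/1.03=0.0000; Δ=(0.0000−0.0000)/(193.9140−170.5725)=0.0000; B=V−Δ·S=0.0000
Node (1,1) S=204.1200: V=(p*·220.4496+(1−p*)·0.0000)/1.03=131.7100; Δ=(220.4496−0.0000)/(220.4496−193.9140)=8.3077; B=V−Δ·S=-1564.0562
Node (0,0) S=189.0000: V=(p*·131.7100+(1−p*)·0.0000)/1.03=78.6916; Δ=(131.7100−0.0000)/(204.1200−179.5500)=5.3606; B=V−Δ·S=-934.4622
Self-financing check: at every node Δ·S+B equals the discounted successor values.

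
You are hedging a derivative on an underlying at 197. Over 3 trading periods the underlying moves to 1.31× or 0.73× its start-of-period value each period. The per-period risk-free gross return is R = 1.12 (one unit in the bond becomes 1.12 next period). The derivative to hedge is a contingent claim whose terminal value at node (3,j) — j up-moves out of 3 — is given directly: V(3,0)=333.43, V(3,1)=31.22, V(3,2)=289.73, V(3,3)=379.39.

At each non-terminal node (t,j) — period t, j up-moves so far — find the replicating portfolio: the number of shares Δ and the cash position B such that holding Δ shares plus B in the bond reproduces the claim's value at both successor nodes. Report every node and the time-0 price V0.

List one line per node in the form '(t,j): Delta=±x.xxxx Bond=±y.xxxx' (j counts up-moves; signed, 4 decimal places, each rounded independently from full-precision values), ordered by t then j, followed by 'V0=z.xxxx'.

No-arbitrage ⇒ martingale measure with p* = (R−d)/(u−d) = 0.6724.
Payoff layer (t=3): V(3,0)=333.4300, V(3,1)=31.2200, V(3,2)=289.7300, V(3,3)=379.3900
  t=2,j=0: stock 104.9813 → up 137.5255 (V=31.2200), down 76.6363 (V=333.4300). Price 116.2677; hedge Δ=-4.9633, bond B=637.3194.
  t=2,j=1: stock 188.3911 → up 246.7923 (V=289.7300), down 137.5255 (V=31.2200). Price 183.0765; hedge Δ=2.3659, bond B=-262.6304.
  t=2,j=2: stock 338.0717 → up 442.8739 (V=379.3900), down 246.7923 (V=289.7300). Price 312.5166; hedge Δ=0.4573, bond B=157.9304.
  t=1,j=0: stock 143.8100 → up 188.3911 (V=183.0765), down 104.9813 (V=116.2677). Price 143.9204; hedge Δ=0.8010, bond B=28.7328.
  t=1,j=1: stock 258.0700 → up 338.0717 (V=312.5166), down 188.3911 (V=183.0765). Price 241.1731; hedge Δ=0.8648, bond B=18.0004.
  t=0,j=0: stock 197.0000 → up 258.0700 (V=241.1731), down 143.8100 (V=143.9204). Price 186.8879; hedge Δ=0.8512, bond B=19.2109.
Self-financing check: at every node Δ·S+B equals the discounted successor values.

(0,0): Delta=0.8512 Bond=19.2109
(1,0): Delta=0.8010 Bond=28.7328
(1,1): Delta=0.8648 Bond=18.0004
(2,0): Delta=-4.9633 Bond=637.3194
(2,1): Delta=2.3659 Bond=-262.6304
(2,2): Delta=0.4573 Bond=157.9304
V0=186.8879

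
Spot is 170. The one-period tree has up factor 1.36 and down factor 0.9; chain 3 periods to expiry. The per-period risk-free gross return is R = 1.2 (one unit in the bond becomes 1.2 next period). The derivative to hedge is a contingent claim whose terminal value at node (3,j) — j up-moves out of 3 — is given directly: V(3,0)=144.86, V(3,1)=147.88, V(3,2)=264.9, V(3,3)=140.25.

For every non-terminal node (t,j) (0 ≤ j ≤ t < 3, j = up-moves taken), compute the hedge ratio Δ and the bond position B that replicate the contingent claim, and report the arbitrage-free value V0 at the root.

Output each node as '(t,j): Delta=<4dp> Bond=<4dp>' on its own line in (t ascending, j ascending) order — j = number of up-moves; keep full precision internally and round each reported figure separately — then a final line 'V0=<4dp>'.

The replicating-portfolio and risk-neutral prices coincide; use p* = (1.2−0.9)/(1.36−0.9) = 0.6522 for the latter.
Terminal values V(3,·): V(3,0)=144.8600, V(3,1)=147.8800, V(3,2)=264.9000, V(3,3)=140.2500
(2,0): S=137.7000. Δ = (V_up−V_dn)/(S_up−S_dn) = (147.8800−144.8600)/(187.2720−123.9300) = 0.0477. V = [p*·147.8800 + (1−p*)·144.8600]/1.2 = 122.3580. B = V − Δ·S = 115.7928.
(2,1): S=208.0800. Δ = (V_up−V_dn)/(S_up−S_dn) = (264.9000−147.8800)/(282.9888−187.2720) = 1.2226. V = [p*·264.9000 + (1−p*)·147.8800]/1.2 = 186.8312. B = V − Δ·S = -67.5601.
(2,2): S=314.4320. Δ = (V_up−V_dn)/(S_up−S_dn) = (140.2500−264.9000)/(427.6275−282.9888) = -0.8618. V = [p*·140.2500 + (1−p*)·264.9000]/1.2 = 153.0054. B = V − Δ·S = 423.9837.
(1,0): S=153.0000. Δ = (V_up−V_dn)/(S_up−S_dn) = (186.8312−122.3580)/(208.0800−137.7000) = 0.9161. V = [p*·186.8312 + (1−p*)·122.3580]/1.2 = 137.0048. B = V − Δ·S = -3.1544.
(1,1): S=231.2000. Δ = (V_up−V_dn)/(S_up−S_dn) = (153.0054−186.8312)/(314.4320−208.0800) = -0.3181. V = [p*·153.0054 + (1−p*)·186.8312]/1.2 = 137.3091. B = V − Δ·S = 210.8433.
(0,0): S=170.0000. Δ = (V_up−V_dn)/(S_up−S_dn) = (137.3091−137.0048)/(231.2000−153.0000) = 0.0039. V = [p*·137.3091 + (1−p*)·137.0048]/1.2 = 114.3360. B = V − Δ·S = 113.6744.
The time-0 hedge costs 114.3360, which is the no-arbitrage price.

(0,0): Delta=0.0039 Bond=113.6744
(1,0): Delta=0.9161 Bond=-3.1544
(1,1): Delta=-0.3181 Bond=210.8433
(2,0): Delta=0.0477 Bond=115.7928
(2,1): Delta=1.2226 Bond=-67.5601
(2,2): Delta=-0.8618 Bond=423.9837
V0=114.3360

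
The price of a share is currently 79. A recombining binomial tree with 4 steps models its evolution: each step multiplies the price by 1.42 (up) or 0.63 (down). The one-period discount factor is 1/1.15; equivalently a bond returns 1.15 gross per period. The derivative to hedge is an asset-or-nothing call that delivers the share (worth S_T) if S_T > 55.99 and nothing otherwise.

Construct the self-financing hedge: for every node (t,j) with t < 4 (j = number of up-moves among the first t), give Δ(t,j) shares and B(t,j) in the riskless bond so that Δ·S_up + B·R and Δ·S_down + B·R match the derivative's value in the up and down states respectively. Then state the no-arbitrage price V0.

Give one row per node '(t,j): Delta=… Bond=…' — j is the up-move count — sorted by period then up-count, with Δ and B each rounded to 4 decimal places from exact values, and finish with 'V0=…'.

(0,0): Delta=1.0616 Bond=-6.6493
(1,0): Delta=1.2077 Bond=-14.9158
(1,1): Delta=1.0280 Bond=-3.8724
(2,0): Delta=1.4609 Bond=-25.0945
(2,1): Delta=1.1493 Bond=-13.0298
(2,2): Delta=1.0000 Bond=0.0000
(3,0): Delta=0.0000 Bond=0.0000
(3,1): Delta=1.7975 Bond=-43.8430
(3,2): Delta=1.0000 Bond=0.0000
(3,3): Delta=1.0000 Bond=0.0000
V0=77.2172

The replicating-portfolio and risk-neutral prices coincide; use p* = (1.15−0.63)/(1.42−0.63) = 0.6582 for the latter.
Terminal payoffs: V(4,0)=0.0000, V(4,1)=0.0000, V(4,2)=63.2244, V(4,3)=142.5058, V(4,4)=321.2036
  t=3,j=0: stock 19.7537 → up 28.0503 (V=0.0000), down 12.4448 (V=0.0000). Price 0.0000; hedge Δ=0.0000, bond B=0.0000.
  t=3,j=1: stock 44.5242 → up 63.2244 (V=63.2244), down 28.0503 (V=0.0000). Price 36.1879; hedge Δ=1.7975, bond B=-43.8430.
  t=3,j=2: stock 100.3562 → up 142.5058 (V=142.5058), down 63.2244 (V=63.2244). Price 100.3562; hedge Δ=1.0000, bond B=0.0000.
  t=3,j=3: stock 226.1998 → up 321.2036 (V=321.2036), down 142.5058 (V=142.5058). Price 226.1998; hedge Δ=1.0000, bond B=0.0000.
  t=2,j=0: stock 31.3551 → up 44.5242 (V=36.1879), down 19.7537 (V=0.0000). Price 20.7129; hedge Δ=1.4609, bond B=-25.0945.
  t=2,j=1: stock 70.6734 → up 100.3562 (V=100.3562), down 44.5242 (V=36.1879). Price 68.1959; hedge Δ=1.1493, bond B=-13.0298.
  t=2,j=2: stock 159.2956 → up 226.1998 (V=226.1998), down 100.3562 (V=100.3562). Price 159.2956; hedge Δ=1.0000, bond B=0.0000.
  t=1,j=0: stock 49.7700 → up 70.6734 (V=68.1959), down 31.3551 (V=20.7129). Price 45.1892; hedge Δ=1.2077, bond B=-14.9158.
  t=1,j=1: stock 112.1800 → up 159.2956 (V=159.2956), down 70.6734 (V=68.1959). Price 111.4437; hedge Δ=1.0280, bond B=-3.8724.
  t=0,j=0: stock 79.0000 → up 112.1800 (V=111.4437), down 49.7700 (V=45.1892). Price 77.2172; hedge Δ=1.0616, bond B=-6.6493.
Self-financing check: at every node Δ·S+B equals the discounted successor values.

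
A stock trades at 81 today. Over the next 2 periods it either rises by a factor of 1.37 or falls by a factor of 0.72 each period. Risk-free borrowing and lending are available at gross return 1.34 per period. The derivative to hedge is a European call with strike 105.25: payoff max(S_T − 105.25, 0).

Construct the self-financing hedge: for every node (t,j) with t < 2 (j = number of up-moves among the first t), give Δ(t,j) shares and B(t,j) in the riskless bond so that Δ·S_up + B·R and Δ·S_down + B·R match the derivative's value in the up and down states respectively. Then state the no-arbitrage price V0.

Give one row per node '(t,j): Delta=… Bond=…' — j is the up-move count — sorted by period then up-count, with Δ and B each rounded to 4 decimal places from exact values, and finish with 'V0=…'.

(0,0): Delta=0.6324 Bond=-27.5257
(1,0): Delta=0.0000 Bond=0.0000
(1,1): Delta=0.6485 Bond=-38.6691
V0=23.7027

Since d<R<u, set p* = (R−d)/(u−d) = 0.9538; price each node as the discounted p*-expectation of its children.
Terminal payoffs: V(2,0)=0.0000, V(2,1)=0.0000, V(2,2)=46.7789
Node (1,0) S=58.3200: V=(p*·0.0000+(1−p*)·0.0000)/1.34=0.0000; Δ=(0.0000−0.0000)/(79.8984−41.9904)=0.0000; B=V−Δ·S=0.0000
Node (1,1) S=110.9700: V=(p*·46.7789+(1−p*)·0.0000)/1.34=33.2984; Δ=(46.7789−0.0000)/(152.0289−79.8984)=0.6485; B=V−Δ·S=-38.6691
Node (0,0) S=81.0000: V=(p*·33.2984+(1−p*)·0.0000)/1.34=23.7027; Δ=(33.2984−0.0000)/(110.9700−58.3200)=0.6324; B=V−Δ·S=-27.5257
Check: Δ(0,0)·S0 + B(0,0) = 23.7027 = V0.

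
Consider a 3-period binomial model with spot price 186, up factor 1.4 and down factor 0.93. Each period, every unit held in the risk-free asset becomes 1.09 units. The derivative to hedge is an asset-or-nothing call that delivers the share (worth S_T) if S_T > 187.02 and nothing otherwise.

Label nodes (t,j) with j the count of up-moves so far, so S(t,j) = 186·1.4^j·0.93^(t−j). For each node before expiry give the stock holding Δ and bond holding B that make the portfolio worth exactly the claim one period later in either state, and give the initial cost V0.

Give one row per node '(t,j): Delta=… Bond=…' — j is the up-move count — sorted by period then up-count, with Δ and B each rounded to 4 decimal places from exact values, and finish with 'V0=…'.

(0,0): Delta=1.6267 Bond=-149.7063
(1,0): Delta=2.1135 Bond=-247.4018
(1,1): Delta=1.0000 Bond=0.0000
(2,0): Delta=2.9787 Bond=-408.8514
(2,1): Delta=1.0000 Bond=0.0000
(2,2): Delta=1.0000 Bond=0.0000
V0=152.8507

Since d<R<u, set p* = (R−d)/(u−d) = 0.3404; price each node as the discounted p*-expectation of its children.
Payoff layer (t=3): V(3,0)=0.0000, V(3,1)=225.2200, V(3,2)=339.0408, V(3,3)=510.3840
  t=2,j=0: stock 160.8714 → up 225.2200 (V=225.2200), down 149.6104 (V=0.0000). Price 70.3400; hedge Δ=2.9787, bond B=-408.8514.
  t=2,j=1: stock 242.1720 → up 339.0408 (V=339.0408), down 225.2200 (V=225.2200). Price 242.1720; hedge Δ=1.0000, bond B=0.0000.
  t=2,j=2: stock 364.5600 → up 510.3840 (V=510.3840), down 339.0408 (V=339.0408). Price 364.5600; hedge Δ=1.0000, bond B=0.0000.
  t=1,j=0: stock 172.9800 → up 242.1720 (V=242.1720), down 160.8714 (V=70.3400). Price 118.1982; hedge Δ=2.1135, bond B=-247.4018.
  t=1,j=1: stock 260.4000 → up 364.5600 (V=364.5600), down 242.1720 (V=242.1720). Price 260.4000; hedge Δ=1.0000, bond B=0.0000.
  t=0,j=0: stock 186.0000 → up 260.4000 (V=260.4000), down 172.9800 (V=118.1982). Price 152.8507; hedge Δ=1.6267, bond B=-149.7063.
The time-0 hedge costs 152.8507, which is the no-arbitrage price.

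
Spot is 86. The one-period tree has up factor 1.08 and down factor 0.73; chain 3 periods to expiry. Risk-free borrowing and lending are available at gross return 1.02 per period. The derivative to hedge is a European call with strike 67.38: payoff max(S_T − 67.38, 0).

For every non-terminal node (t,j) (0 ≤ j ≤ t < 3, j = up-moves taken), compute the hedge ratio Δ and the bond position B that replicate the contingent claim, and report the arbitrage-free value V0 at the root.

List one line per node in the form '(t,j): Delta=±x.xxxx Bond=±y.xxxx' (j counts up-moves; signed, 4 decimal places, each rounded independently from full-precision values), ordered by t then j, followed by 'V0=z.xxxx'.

(0,0): Delta=0.8227 Bond=-46.8547
(1,0): Delta=0.2161 Bond=-9.7115
(1,1): Delta=0.9075 Bond=-55.6705
(2,0): Delta=0.0000 Bond=0.0000
(2,1): Delta=0.2464 Bond=-11.9552
(2,2): Delta=1.0000 Bond=-66.0588
V0=23.8985

The replicating-portfolio and risk-neutral prices coincide; use p* = (1.02−0.73)/(1.08−0.73) = 0.8286 for the latter.
At expiry t=3: V(3,0)=0.0000, V(3,1)=0.0000, V(3,2)=5.8466, V(3,3)=40.9552
Node (2,0) S=45.8294: V=(p*·0.0000+(1−p*)·0.0000)/1.02=0.0000; Δ=(0.0000−0.0000)/(49.4958−33.4555)=0.0000; B=V−Δ·S=0.0000
Node (2,1) S=67.8024: V=(p*·5.8466+(1−p*)·0.0000)/1.02=4.7493; Δ=(5.8466−0.0000)/(73.2266−49.4958)=0.2464; B=V−Δ·S=-11.9552
Node (2,2) S=100.3104: V=(p*·40.9552+(1−p*)·5.8466)/1.02=34.2516; Δ=(40.9552−5.8466)/(108.3352−73.2266)=1.0000; B=V−Δ·S=-66.0588
Node (1,0) S=62.7800: V=(p*·4.7493+(1−p*)·0.0000)/1.02=3.8580; Δ=(4.7493−0.0000)/(67.8024−45.8294)=0.2161; B=V−Δ·S=-9.7115
Node (1,1) S=92.8800: V=(p*·34.2516+(1−p*)·4.7493)/1.02=28.6216; Δ=(34.2516−4.7493)/(100.3104−67.8024)=0.9075; B=V−Δ·S=-55.6705
Node (0,0) S=86.0000: V=(p*·28.6216+(1−p*)·3.8580)/1.02=23.8985; Δ=(28.6216−3.8580)/(92.8800−62.7800)=0.8227; B=V−Δ·S=-46.8547
The time-0 hedge costs 23.8985, which is the no-arbitrage price.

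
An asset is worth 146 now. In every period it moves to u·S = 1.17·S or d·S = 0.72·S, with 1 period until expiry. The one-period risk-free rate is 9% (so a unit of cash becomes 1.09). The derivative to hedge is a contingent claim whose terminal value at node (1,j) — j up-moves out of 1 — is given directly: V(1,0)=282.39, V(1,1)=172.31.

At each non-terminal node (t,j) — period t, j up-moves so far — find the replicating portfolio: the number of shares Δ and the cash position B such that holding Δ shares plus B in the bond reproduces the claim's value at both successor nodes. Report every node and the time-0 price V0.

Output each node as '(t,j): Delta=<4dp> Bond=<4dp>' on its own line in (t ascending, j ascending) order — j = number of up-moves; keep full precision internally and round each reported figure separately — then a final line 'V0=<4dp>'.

Since d<R<u, set p* = (R−d)/(u−d) = 0.8222; price each node as the discounted p*-expectation of its children.
At expiry t=1: V(1,0)=282.3900, V(1,1)=172.3100
  t=0,j=0: stock 146.0000 → up 170.8200 (V=172.3100), down 105.1200 (V=282.3900). Price 176.0365; hedge Δ=-1.6755, bond B=420.6587.
Root portfolio cost Δ·146+B reproduces V0=176.0365.

(0,0): Delta=-1.6755 Bond=420.6587
V0=176.0365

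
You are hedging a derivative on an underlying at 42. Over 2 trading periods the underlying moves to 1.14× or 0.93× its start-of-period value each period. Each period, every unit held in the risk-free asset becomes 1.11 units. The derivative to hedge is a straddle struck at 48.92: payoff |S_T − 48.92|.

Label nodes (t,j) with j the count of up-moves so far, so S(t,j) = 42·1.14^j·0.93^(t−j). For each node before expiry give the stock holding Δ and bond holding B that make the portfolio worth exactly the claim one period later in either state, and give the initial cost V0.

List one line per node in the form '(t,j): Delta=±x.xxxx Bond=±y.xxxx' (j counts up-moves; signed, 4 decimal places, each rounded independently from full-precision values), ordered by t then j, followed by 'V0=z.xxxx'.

The replicating-portfolio and risk-neutral prices coincide; use p* = (1.11−0.93)/(1.14−0.93) = 0.8571 for the latter.
At expiry t=2: V(2,0)=12.5942, V(2,1)=4.3916, V(2,2)=5.6632
Node (1,0) S=39.0600: V=(p*·4.3916+(1−p*)·12.5942)/1.11=5.0121; Δ=(4.3916−12.5942)/(44.5284−36.3258)=-1.0000; B=V−Δ·S=44.0721
Node (1,1) S=47.8800: V=(p*·5.6632+(1−p*)·4.3916)/1.11=4.9383; Δ=(5.6632−4.3916)/(54.5832−44.5284)=0.1265; B=V−Δ·S=-1.1169
Node (0,0) S=42.0000: V=(p*·4.9383+(1−p*)·5.0121)/1.11=4.4584; Δ=(4.9383−5.0121)/(47.8800−39.0600)=-0.0084; B=V−Δ·S=4.8096
Self-financing check: at every node Δ·S+B equals the discounted successor values.

(0,0): Delta=-0.0084 Bond=4.8096
(1,0): Delta=-1.0000 Bond=44.0721
(1,1): Delta=0.1265 Bond=-1.1169
V0=4.4584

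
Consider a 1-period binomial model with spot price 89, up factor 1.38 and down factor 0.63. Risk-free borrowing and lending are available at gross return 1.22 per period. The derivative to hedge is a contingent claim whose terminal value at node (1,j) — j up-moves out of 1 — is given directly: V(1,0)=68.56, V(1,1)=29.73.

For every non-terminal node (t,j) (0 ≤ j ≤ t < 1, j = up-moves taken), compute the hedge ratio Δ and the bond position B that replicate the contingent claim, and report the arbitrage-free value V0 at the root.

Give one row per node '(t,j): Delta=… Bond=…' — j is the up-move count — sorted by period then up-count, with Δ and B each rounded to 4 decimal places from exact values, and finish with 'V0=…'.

Under the risk-neutral measure, an up-move has probability p* = (R−d)/(u−d) = 0.7867 and values discount at R = 1.22.
At expiry t=1: V(1,0)=68.5600, V(1,1)=29.7300
Node (0,0) S=89.0000: V=(p*·29.7300+(1−p*)·68.5600)/1.22=31.1588; Δ=(29.7300−68.5600)/(122.8200−56.0700)=-0.5817; B=V−Δ·S=82.9321
Check: Δ(0,0)·S0 + B(0,0) = 31.1588 = V0.

(0,0): Delta=-0.5817 Bond=82.9321
V0=31.1588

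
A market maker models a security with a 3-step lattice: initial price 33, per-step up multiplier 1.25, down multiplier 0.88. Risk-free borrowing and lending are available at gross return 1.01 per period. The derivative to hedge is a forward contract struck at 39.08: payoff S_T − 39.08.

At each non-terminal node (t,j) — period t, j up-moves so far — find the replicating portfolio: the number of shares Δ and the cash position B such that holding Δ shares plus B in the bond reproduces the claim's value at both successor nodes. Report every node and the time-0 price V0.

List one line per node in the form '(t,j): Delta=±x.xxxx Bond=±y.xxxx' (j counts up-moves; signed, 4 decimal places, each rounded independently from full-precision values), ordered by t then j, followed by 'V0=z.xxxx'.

(0,0): Delta=1.0000 Bond=-37.9307
(1,0): Delta=1.0000 Bond=-38.3100
(1,1): Delta=1.0000 Bond=-38.3100
(2,0): Delta=1.0000 Bond=-38.6931
(2,1): Delta=1.0000 Bond=-38.6931
(2,2): Delta=1.0000 Bond=-38.6931
V0=-4.9307

Risk-neutral probability p* = (R−d)/(u−d) = (1.01−0.88)/(1.25−0.88) = 0.3514.
At expiry t=3: V(3,0)=-16.5914, V(3,1)=-7.1360, V(3,2)=6.2950, V(3,3)=25.3731
  t=2,j=0: stock 25.5552 → up 31.9440 (V=-7.1360), down 22.4886 (V=-16.5914). Price -13.1379; hedge Δ=1.0000, bond B=-38.6931.
  t=2,j=1: stock 36.3000 → up 45.3750 (V=6.2950), down 31.9440 (V=-7.1360). Price -2.3931; hedge Δ=1.0000, bond B=-38.6931.
  t=2,j=2: stock 51.5625 → up 64.4531 (V=25.3731), down 45.3750 (V=6.2950). Price 12.8694; hedge Δ=1.0000, bond B=-38.6931.
  t=1,j=0: stock 29.0400 → up 36.3000 (V=-2.3931), down 25.5552 (V=-13.1379). Price -9.2700; hedge Δ=1.0000, bond B=-38.3100.
  t=1,j=1: stock 41.2500 → up 51.5625 (V=12.8694), down 36.3000 (V=-2.3931). Price 2.9400; hedge Δ=1.0000, bond B=-38.3100.
  t=0,j=0: stock 33.0000 → up 41.2500 (V=2.9400), down 29.0400 (V=-9.2700). Price -4.9307; hedge Δ=1.0000, bond B=-37.9307.
Check: Δ(0,0)·S0 + B(0,0) = -4.9307 = V0.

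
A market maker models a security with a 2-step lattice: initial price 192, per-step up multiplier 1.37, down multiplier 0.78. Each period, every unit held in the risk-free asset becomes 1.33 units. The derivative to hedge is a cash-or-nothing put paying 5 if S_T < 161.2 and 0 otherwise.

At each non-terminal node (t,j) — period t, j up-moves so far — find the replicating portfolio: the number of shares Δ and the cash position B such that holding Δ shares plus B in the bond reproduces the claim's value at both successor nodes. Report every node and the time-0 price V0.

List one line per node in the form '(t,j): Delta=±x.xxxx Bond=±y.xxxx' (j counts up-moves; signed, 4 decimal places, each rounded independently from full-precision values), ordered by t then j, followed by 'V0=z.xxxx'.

(0,0): Delta=-0.0022 Bond=0.4450
(1,0): Delta=-0.0566 Bond=8.7295
(1,1): Delta=0.0000 Bond=0.0000
V0=0.0130

Risk-neutral probability p* = (R−d)/(u−d) = (1.33−0.78)/(1.37−0.78) = 0.9322.
At expiry t=2: V(2,0)=5.0000, V(2,1)=0.0000, V(2,2)=0.0000
Node (1,0) S=149.7600: V=(p*·0.0000+(1−p*)·5.0000)/1.33=0.2549; Δ=(0.0000−5.0000)/(205.1712−116.8128)=-0.0566; B=V−Δ·S=8.7295
Node (1,1) S=263.0400: V=(p*·0.0000+(1−p*)·0.0000)/1.33=0.0000; Δ=(0.0000−0.0000)/(360.3648−205.1712)=0.0000; B=V−Δ·S=0.0000
Node (0,0) S=192.0000: V=(p*·0.0000+(1−p*)·0.2549)/1.33=0.0130; Δ=(0.0000−0.2549)/(263.0400−149.7600)=-0.0022; B=V−Δ·S=0.4450
The time-0 hedge costs 0.0130, which is the no-arbitrage price.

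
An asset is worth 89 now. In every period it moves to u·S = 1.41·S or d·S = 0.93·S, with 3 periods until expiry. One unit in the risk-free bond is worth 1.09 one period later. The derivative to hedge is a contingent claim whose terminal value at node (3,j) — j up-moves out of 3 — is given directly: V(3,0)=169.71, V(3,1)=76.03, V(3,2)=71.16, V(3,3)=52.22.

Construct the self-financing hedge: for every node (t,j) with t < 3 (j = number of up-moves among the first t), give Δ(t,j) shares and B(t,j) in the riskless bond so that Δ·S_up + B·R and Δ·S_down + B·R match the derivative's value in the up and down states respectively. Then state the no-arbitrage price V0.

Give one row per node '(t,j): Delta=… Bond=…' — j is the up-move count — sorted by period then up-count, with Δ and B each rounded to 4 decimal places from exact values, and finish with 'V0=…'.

(0,0): Delta=-0.9044 Bond=159.1195
(1,0): Delta=-1.4797 Bond=221.0520
(1,1): Delta=-0.1456 Bond=78.2166
(2,0): Delta=-2.5354 Bond=322.2156
(2,1): Delta=-0.0869 Bond=78.4088
(2,2): Delta=-0.2230 Bond=98.9507
V0=78.6260

No-arbitrage ⇒ martingale measure with p* = (R−d)/(u−d) = 0.3333.
Payoff layer (t=3): V(3,0)=169.7100, V(3,1)=76.0300, V(3,2)=71.1600, V(3,3)=52.2200
  t=2,j=0: stock 76.9761 → up 108.5363 (V=76.0300), down 71.5878 (V=169.7100). Price 127.0489; hedge Δ=-2.5354, bond B=322.2156.
  t=2,j=1: stock 116.7057 → up 164.5550 (V=71.1600), down 108.5363 (V=76.0300). Price 68.2630; hedge Δ=-0.0869, bond B=78.4088.
  t=2,j=2: stock 176.9409 → up 249.4867 (V=52.2200), down 164.5550 (V=71.1600). Price 59.4924; hedge Δ=-0.2230, bond B=98.9507.
  t=1,j=0: stock 82.7700 → up 116.7057 (V=68.2630), down 76.9761 (V=127.0489). Price 98.5813; hedge Δ=-1.4797, bond B=221.0520.
  t=1,j=1: stock 125.4900 → up 176.9409 (V=59.4924), down 116.7057 (V=68.2630). Price 59.9444; hedge Δ=-0.1456, bond B=78.2166.
  t=0,j=0: stock 89.0000 → up 125.4900 (V=59.9444), down 82.7700 (V=98.5813). Price 78.6260; hedge Δ=-0.9044, bond B=159.1195.
Each (Δ,B) replicates both successor values, so the strategy is self-financing and V0 is arbitrage-free.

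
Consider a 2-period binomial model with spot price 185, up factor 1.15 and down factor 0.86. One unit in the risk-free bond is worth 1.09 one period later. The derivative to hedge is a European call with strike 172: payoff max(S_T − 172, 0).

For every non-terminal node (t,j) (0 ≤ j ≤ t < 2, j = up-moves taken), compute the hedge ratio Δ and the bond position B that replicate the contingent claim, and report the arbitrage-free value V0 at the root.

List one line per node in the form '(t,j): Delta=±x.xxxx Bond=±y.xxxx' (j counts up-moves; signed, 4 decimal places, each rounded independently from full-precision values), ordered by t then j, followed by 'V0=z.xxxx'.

The replicating-portfolio and risk-neutral prices coincide; use p* = (1.09−0.86)/(1.15−0.86) = 0.7931 for the latter.
At expiry t=2: V(2,0)=0.0000, V(2,1)=10.9650, V(2,2)=72.6625
Node (1,0) S=159.1000: V=(p*·10.9650+(1−p*)·0.0000)/1.09=7.9783; Δ=(10.9650−0.0000)/(182.9650−136.8260)=0.2377; B=V−Δ·S=-29.8320
Node (1,1) S=212.7500: V=(p*·72.6625+(1−p*)·10.9650)/1.09=54.9518; Δ=(72.6625−10.9650)/(244.6625−182.9650)=1.0000; B=V−Δ·S=-157.7982
Node (0,0) S=185.0000: V=(p*·54.9518+(1−p*)·7.9783)/1.09=41.4983; Δ=(54.9518−7.9783)/(212.7500−159.1000)=0.8756; B=V−Δ·S=-120.4793
Root portfolio cost Δ·185+B reproduces V0=41.4983.

(0,0): Delta=0.8756 Bond=-120.4793
(1,0): Delta=0.2377 Bond=-29.8320
(1,1): Delta=1.0000 Bond=-157.7982
V0=41.4983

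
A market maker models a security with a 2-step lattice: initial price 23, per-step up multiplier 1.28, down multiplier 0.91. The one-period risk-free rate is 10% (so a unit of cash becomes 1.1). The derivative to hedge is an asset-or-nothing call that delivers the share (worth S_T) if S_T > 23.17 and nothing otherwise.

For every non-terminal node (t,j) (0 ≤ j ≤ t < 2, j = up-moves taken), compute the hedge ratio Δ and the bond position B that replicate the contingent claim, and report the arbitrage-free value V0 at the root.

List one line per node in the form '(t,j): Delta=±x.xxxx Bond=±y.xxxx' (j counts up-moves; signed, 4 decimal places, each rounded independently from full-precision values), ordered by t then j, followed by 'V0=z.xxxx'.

(0,0): Delta=1.9898 Bond=-26.4914
(1,0): Delta=3.4595 Bond=-59.8999
(1,1): Delta=1.0000 Bond=0.0000
V0=19.2747

No-arbitrage ⇒ martingale measure with p* = (R−d)/(u−d) = 0.5135.
Payoff layer (t=2): V(2,0)=0.0000, V(2,1)=26.7904, V(2,2)=37.6832
  t=1,j=0: stock 20.9300 → up 26.7904 (V=26.7904), down 19.0463 (V=0.0000). Price 12.5066; hedge Δ=3.4595, bond B=-59.8999.
  t=1,j=1: stock 29.4400 → up 37.6832 (V=37.6832), down 26.7904 (V=26.7904). Price 29.4400; hedge Δ=1.0000, bond B=0.0000.
  t=0,j=0: stock 23.0000 → up 29.4400 (V=29.4400), down 20.9300 (V=12.5066). Price 19.2747; hedge Δ=1.9898, bond B=-26.4914.
Root portfolio cost Δ·23+B reproduces V0=19.2747.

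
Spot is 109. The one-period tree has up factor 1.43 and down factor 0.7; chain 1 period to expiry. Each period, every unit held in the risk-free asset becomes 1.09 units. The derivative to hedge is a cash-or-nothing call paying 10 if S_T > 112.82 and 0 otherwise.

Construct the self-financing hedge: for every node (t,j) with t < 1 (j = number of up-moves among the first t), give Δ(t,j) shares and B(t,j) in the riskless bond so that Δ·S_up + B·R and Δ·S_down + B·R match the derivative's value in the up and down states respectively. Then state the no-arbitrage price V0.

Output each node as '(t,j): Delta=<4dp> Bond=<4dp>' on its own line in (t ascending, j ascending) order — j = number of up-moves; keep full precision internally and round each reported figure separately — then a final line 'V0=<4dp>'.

No-arbitrage ⇒ martingale measure with p* = (R−d)/(u−d) = 0.5342.
Terminal values V(1,·): V(1,0)=0.0000, V(1,1)=10.0000
Node (0,0) S=109.0000: V=(p*·10.0000+(1−p*)·0.0000)/1.09=4.9013; Δ=(10.0000−0.0000)/(155.8700−76.3000)=0.1257; B=V−Δ·S=-8.7973
Each (Δ,B) replicates both successor values, so the strategy is self-financing and V0 is arbitrage-free.

(0,0): Delta=0.1257 Bond=-8.7973
V0=4.9013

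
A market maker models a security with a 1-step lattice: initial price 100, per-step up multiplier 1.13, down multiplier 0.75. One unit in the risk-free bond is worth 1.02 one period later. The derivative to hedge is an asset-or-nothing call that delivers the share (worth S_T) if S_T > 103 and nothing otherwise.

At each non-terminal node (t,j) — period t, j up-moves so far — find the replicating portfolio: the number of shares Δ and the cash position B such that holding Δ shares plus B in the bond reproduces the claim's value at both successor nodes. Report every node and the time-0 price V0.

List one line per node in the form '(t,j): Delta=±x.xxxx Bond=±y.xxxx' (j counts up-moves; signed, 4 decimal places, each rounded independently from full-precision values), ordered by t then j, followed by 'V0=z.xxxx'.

(0,0): Delta=2.9737 Bond=-218.6533
V0=78.7152

No-arbitrage ⇒ martingale measure with p* = (R−d)/(u−d) = 0.7105.
At expiry t=1: V(1,0)=0.0000, V(1,1)=113.0000
  t=0,j=0: stock 100.0000 → up 113.0000 (V=113.0000), down 75.0000 (V=0.0000). Price 78.7152; hedge Δ=2.9737, bond B=-218.6533.
Each (Δ,B) replicates both successor values, so the strategy is self-financing and V0 is arbitrage-free.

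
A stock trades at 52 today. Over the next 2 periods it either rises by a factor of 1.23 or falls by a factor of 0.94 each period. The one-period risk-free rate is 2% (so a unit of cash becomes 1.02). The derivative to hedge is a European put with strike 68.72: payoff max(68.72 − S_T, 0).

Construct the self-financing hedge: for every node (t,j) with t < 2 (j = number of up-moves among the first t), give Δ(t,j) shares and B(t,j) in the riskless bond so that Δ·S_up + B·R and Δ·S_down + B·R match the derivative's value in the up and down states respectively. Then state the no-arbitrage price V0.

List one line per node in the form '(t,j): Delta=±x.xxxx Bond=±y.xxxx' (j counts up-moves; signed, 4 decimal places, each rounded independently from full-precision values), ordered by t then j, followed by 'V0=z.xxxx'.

(0,0): Delta=-0.8215 Bond=57.4993
(1,0): Delta=-1.0000 Bond=67.3725
(1,1): Delta=-0.4635 Bond=35.7507
V0=14.7794

Under the risk-neutral measure, an up-move has probability p* = (R−d)/(u−d) = 0.2759 and values discount at R = 1.02.
At expiry t=2: V(2,0)=22.7728, V(2,1)=8.5976, V(2,2)=0.0000
  t=1,j=0: stock 48.8800 → up 60.1224 (V=8.5976), down 45.9472 (V=22.7728). Price 18.4925; hedge Δ=-1.0000, bond B=67.3725.
  t=1,j=1: stock 63.9600 → up 78.6708 (V=0.0000), down 60.1224 (V=8.5976). Price 6.1038; hedge Δ=-0.4635, bond B=35.7507.
  t=0,j=0: stock 52.0000 → up 63.9600 (V=6.1038), down 48.8800 (V=18.4925). Price 14.7794; hedge Δ=-0.8215, bond B=57.4993.
Check: Δ(0,0)·S0 + B(0,0) = 14.7794 = V0.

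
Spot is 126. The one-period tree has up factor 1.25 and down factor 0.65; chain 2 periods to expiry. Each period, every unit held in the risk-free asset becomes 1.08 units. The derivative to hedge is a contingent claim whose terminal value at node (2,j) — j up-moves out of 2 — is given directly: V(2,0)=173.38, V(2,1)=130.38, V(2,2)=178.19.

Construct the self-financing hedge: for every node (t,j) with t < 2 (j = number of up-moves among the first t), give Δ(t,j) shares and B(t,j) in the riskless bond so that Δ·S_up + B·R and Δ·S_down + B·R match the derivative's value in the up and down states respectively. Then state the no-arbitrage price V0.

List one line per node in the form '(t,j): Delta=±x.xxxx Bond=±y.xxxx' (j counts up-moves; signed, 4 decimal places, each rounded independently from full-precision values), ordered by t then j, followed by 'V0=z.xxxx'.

(0,0): Delta=0.2704 Bond=101.7171
(1,0): Delta=-0.8751 Bond=203.6698
(1,1): Delta=0.5059 Bond=72.7647
V0=135.7919

No-arbitrage ⇒ martingale measure with p* = (R−d)/(u−d) = 0.7167.
At expiry t=2: V(2,0)=173.3800, V(2,1)=130.3800, V(2,2)=178.1900
Node (1,0) S=81.9000: V=(p*·130.3800+(1−p*)·173.3800)/1.08=132.0031; Δ=(130.3800−173.3800)/(102.3750−53.2350)=-0.8751; B=V−Δ·S=203.6698
Node (1,1) S=157.5000: V=(p*·178.1900+(1−p*)·130.3800)/1.08=152.4480; Δ=(178.1900−130.3800)/(196.8750−102.3750)=0.5059; B=V−Δ·S=72.7647
Node (0,0) S=126.0000: V=(p*·152.4480+(1−p*)·132.0031)/1.08=135.7919; Δ=(152.4480−132.0031)/(157.5000−81.9000)=0.2704; B=V−Δ·S=101.7171
Self-financing check: at every node Δ·S+B equals the discounted successor values.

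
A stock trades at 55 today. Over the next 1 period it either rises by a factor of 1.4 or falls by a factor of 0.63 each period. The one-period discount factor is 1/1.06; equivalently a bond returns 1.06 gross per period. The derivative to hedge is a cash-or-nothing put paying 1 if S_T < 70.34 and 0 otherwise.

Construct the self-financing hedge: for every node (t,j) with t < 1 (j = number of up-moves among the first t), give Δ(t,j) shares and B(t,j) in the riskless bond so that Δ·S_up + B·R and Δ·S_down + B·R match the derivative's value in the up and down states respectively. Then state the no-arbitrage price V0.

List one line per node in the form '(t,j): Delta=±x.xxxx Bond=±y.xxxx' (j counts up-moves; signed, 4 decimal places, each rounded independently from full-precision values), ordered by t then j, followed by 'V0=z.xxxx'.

(0,0): Delta=-0.0236 Bond=1.7153
V0=0.4166

No-arbitrage ⇒ martingale measure with p* = (R−d)/(u−d) = 0.5584.
At expiry t=1: V(1,0)=1.0000, V(1,1)=0.0000
  t=0,j=0: stock 55.0000 → up 77.0000 (V=0.0000), down 34.6500 (V=1.0000). Price 0.4166; hedge Δ=-0.0236, bond B=1.7153.
Check: Δ(0,0)·S0 + B(0,0) = 0.4166 = V0.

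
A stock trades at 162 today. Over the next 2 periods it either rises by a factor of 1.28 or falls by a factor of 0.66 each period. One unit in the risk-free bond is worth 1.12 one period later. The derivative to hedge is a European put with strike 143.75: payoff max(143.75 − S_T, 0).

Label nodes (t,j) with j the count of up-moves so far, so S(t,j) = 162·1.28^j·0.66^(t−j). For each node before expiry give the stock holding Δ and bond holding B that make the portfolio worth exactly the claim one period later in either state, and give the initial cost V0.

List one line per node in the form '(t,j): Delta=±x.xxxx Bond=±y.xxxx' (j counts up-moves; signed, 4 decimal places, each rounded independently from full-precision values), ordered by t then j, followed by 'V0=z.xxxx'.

(0,0): Delta=-0.1975 Bond=37.9896
(1,0): Delta=-1.0000 Bond=128.3482
(1,1): Delta=-0.0536 Bond=12.7049
V0=5.9894

Risk-neutral probability p* = (R−d)/(u−d) = (1.12−0.66)/(1.28−0.66) = 0.7419.
Payoff layer (t=2): V(2,0)=73.1828, V(2,1)=6.8924, V(2,2)=0.0000
Node (1,0) S=106.9200: V=(p*·6.8924+(1−p*)·73.1828)/1.12=21.4282; Δ=(6.8924−73.1828)/(136.8576−70.5672)=-1.0000; B=V−Δ·S=128.3482
Node (1,1) S=207.3600: V=(p*·0.0000+(1−p*)·6.8924)/1.12=1.5881; Δ=(0.0000−6.8924)/(265.4208−136.8576)=-0.0536; B=V−Δ·S=12.7049
Node (0,0) S=162.0000: V=(p*·1.5881+(1−p*)·21.4282)/1.12=5.9894; Δ=(1.5881−21.4282)/(207.3600−106.9200)=-0.1975; B=V−Δ·S=37.9896
Check: Δ(0,0)·S0 + B(0,0) = 5.9894 = V0.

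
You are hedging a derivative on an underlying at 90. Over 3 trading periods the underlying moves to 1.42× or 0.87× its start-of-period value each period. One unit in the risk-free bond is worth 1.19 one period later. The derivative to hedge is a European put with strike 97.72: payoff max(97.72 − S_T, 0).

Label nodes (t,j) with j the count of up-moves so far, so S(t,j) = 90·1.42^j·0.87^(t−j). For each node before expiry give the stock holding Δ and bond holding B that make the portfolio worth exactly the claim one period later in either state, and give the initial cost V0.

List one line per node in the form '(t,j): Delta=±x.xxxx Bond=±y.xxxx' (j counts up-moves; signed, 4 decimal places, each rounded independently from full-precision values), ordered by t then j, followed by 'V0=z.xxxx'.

Risk-neutral probability p* = (R−d)/(u−d) = (1.19−0.87)/(1.42−0.87) = 0.5818.
Terminal values V(3,·): V(3,0)=38.4547, V(3,1)=0.9882, V(3,2)=0.0000, V(3,3)=0.0000
Node (2,0) S=68.1210: V=(p*·0.9882+(1−p*)·38.4547)/1.19=13.9966; Δ=(0.9882−38.4547)/(96.7318−59.2653)=-1.0000; B=V−Δ·S=82.1176
Node (2,1) S=111.1860: V=(p*·0.0000+(1−p*)·0.9882)/1.19=0.3473; Δ=(0.0000−0.9882)/(157.8841−96.7318)=-0.0162; B=V−Δ·S=2.1440
Node (2,2) S=181.4760: V=(p*·0.0000+(1−p*)·0.0000)/1.19=0.0000; Δ=(0.0000−0.0000)/(257.6959−157.8841)=0.0000; B=V−Δ·S=0.0000
Node (1,0) S=78.3000: V=(p*·0.3473+(1−p*)·13.9966)/1.19=5.0884; Δ=(0.3473−13.9966)/(111.1860−68.1210)=-0.3169; B=V−Δ·S=29.9055
Node (1,1) S=127.8000: V=(p*·0.0000+(1−p*)·0.3473)/1.19=0.1220; Δ=(0.0000−0.3473)/(181.4760−111.1860)=-0.0049; B=V−Δ·S=0.7534
Node (0,0) S=90.0000: V=(p*·0.1220+(1−p*)·5.0884)/1.19=1.8478; Δ=(0.1220−5.0884)/(127.8000−78.3000)=-0.1003; B=V−Δ·S=10.8775
The time-0 hedge costs 1.8478, which is the no-arbitrage price.

(0,0): Delta=-0.1003 Bond=10.8775
(1,0): Delta=-0.3169 Bond=29.9055
(1,1): Delta=-0.0049 Bond=0.7534
(2,0): Delta=-1.0000 Bond=82.1176
(2,1): Delta=-0.0162 Bond=2.1440
(2,2): Delta=0.0000 Bond=0.0000
V0=1.8478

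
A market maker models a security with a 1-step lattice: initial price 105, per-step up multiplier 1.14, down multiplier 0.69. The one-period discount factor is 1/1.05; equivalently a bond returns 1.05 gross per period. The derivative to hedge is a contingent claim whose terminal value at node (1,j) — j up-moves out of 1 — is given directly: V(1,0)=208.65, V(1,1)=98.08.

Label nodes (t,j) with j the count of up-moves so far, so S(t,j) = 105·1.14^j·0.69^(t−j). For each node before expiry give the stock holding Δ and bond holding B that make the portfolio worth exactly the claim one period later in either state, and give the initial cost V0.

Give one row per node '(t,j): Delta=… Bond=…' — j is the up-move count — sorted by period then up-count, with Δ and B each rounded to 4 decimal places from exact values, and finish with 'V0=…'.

(0,0): Delta=-2.3401 Bond=360.1816
V0=114.4705

Under the risk-neutral measure, an up-move has probability p* = (R−d)/(u−d) = 0.8000 and values discount at R = 1.05.
Terminal payoffs: V(1,0)=208.6500, V(1,1)=98.0800
(0,0): S=105.0000. Δ = (V_up−V_dn)/(S_up−S_dn) = (98.0800−208.6500)/(119.7000−72.4500) = -2.3401. V = [p*·98.0800 + (1−p*)·208.6500]/1.05 = 114.4705. B = V − Δ·S = 360.1816.
Self-financing check: at every node Δ·S+B equals the discounted successor values.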